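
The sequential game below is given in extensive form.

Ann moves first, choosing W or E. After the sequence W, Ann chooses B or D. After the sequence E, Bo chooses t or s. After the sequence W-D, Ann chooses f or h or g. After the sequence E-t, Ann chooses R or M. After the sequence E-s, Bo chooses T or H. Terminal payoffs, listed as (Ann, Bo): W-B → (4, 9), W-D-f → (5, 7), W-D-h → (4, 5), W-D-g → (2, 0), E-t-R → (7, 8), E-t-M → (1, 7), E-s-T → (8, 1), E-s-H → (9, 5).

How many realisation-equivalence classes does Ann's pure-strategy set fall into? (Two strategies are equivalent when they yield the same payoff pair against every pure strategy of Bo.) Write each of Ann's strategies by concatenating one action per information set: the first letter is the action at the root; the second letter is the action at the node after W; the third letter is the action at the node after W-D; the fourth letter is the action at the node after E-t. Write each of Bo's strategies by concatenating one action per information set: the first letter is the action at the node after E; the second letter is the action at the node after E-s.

Ann has 24 pure strategies: WBfR, WBfM, WBhR, WBhM, WBgR, WBgM, WDfR, WDfM, WDhR, WDhM, WDgR, WDgM, EBfR, EBfM, EBhR, EBhM, EBgR, EBgM, EDfR, EDfM, EDhR, EDhM, EDgR, EDgM. Columns: tT, tH, sT, sH.
{WBfR, WBfM, WBhR, WBhM, WBgR, WBgM} → row (4,9) (4,9) (4,9) (4,9)
{WDfR, WDfM} → row (5,7) (5,7) (5,7) (5,7)
{WDhR, WDhM} → row (4,5) (4,5) (4,5) (4,5)
{WDgR, WDgM} → row (2,0) (2,0) (2,0) (2,0)
{EBfR, EBhR, EBgR, EDfR, EDhR, EDgR} → row (7,8) (7,8) (8,1) (9,5)
{EBfM, EBhM, EBgM, EDfM, EDhM, EDgM} → row (1,7) (1,7) (8,1) (9,5)
That's 6 distinct rows out of 24 strategies.

6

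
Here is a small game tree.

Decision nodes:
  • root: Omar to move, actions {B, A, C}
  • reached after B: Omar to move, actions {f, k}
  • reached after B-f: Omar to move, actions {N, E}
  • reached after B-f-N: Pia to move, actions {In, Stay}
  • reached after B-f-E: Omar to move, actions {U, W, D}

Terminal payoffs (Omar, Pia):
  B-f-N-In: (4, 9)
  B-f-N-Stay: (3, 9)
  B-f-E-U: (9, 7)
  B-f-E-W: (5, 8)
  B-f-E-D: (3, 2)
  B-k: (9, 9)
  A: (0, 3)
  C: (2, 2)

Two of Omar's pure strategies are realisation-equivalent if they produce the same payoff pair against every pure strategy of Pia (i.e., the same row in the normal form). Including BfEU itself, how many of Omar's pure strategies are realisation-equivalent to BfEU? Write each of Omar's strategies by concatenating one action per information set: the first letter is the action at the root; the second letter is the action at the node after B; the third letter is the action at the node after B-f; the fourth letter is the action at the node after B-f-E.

Row for BfEU (columns In, Stay): (9,7) (9,7).
Every one of Omar's information sets is on the play path for some reply by Pia when Omar follows BfEU.
Changing the action at any of them therefore changes at least one column, so only BfEU itself gives this row.

1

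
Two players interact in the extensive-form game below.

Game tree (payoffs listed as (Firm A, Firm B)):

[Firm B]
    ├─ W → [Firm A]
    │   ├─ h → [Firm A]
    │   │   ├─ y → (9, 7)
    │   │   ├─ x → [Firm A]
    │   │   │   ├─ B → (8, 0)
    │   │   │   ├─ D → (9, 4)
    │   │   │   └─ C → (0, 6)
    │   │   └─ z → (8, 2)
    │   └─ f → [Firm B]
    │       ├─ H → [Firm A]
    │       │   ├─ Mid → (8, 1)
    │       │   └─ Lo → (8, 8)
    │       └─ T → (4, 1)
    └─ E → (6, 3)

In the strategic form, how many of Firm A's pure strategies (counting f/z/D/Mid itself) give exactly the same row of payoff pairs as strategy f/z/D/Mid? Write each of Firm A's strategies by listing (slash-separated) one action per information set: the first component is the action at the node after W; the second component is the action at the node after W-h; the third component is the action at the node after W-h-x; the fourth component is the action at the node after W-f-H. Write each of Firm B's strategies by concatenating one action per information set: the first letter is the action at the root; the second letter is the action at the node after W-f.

9

Row for f/z/D/Mid (columns WH, WT, EH, ET): (8,1) (4,1) (6,3) (6,3).
Under f/z/D/Mid, Firm A's choice at the node after W-h and at the node after W-h-x can never be reached regardless of what Firm B does, so varying those choices leaves every outcome unchanged.
Holding the reachable choices fixed and varying the unreachable ones freely already gives 3 × 3 = 9 equivalent strategies.
No other strategy reproduces this row, so those 9 are the full class: f/y/B/Mid, f/y/D/Mid, f/y/C/Mid, f/x/B/Mid, f/x/D/Mid, f/x/C/Mid, f/z/B/Mid, f/z/D/Mid, f/z/C/Mid.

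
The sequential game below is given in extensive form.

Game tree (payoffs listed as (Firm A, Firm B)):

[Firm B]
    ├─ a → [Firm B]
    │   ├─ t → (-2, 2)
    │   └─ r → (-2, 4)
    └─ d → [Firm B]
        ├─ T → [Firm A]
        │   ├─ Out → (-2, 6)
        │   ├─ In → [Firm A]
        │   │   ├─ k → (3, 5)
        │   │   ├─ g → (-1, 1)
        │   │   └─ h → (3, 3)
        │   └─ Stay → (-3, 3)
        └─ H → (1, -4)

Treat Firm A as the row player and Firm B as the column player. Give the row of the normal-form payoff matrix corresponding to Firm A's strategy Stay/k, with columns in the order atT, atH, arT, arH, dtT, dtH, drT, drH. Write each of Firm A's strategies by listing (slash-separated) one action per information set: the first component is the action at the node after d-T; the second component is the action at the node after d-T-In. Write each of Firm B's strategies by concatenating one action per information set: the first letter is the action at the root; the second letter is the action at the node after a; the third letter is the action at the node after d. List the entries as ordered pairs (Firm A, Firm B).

vs atT: Firm B plays a → Firm B plays t at [a] → (-2, 2)
vs atH: Firm B plays a → Firm B plays t at [a] → (-2, 2)
vs arT: Firm B plays a → Firm B plays r at [a] → (-2, 4)
vs arH: Firm B plays a → Firm B plays r at [a] → (-2, 4)
vs dtT: Firm B plays d → Firm B plays T at [d] → Firm A plays Stay at [d-T] → (-3, 3)
vs dtH: Firm B plays d → Firm B plays H at [d] → (1, -4)
vs drT: Firm B plays d → Firm B plays T at [d] → Firm A plays Stay at [d-T] → (-3, 3)
vs drH: Firm B plays d → Firm B plays H at [d] → (1, -4)

(-2,2) (-2,2) (-2,4) (-2,4) (-3,3) (1,-4) (-3,3) (1,-4)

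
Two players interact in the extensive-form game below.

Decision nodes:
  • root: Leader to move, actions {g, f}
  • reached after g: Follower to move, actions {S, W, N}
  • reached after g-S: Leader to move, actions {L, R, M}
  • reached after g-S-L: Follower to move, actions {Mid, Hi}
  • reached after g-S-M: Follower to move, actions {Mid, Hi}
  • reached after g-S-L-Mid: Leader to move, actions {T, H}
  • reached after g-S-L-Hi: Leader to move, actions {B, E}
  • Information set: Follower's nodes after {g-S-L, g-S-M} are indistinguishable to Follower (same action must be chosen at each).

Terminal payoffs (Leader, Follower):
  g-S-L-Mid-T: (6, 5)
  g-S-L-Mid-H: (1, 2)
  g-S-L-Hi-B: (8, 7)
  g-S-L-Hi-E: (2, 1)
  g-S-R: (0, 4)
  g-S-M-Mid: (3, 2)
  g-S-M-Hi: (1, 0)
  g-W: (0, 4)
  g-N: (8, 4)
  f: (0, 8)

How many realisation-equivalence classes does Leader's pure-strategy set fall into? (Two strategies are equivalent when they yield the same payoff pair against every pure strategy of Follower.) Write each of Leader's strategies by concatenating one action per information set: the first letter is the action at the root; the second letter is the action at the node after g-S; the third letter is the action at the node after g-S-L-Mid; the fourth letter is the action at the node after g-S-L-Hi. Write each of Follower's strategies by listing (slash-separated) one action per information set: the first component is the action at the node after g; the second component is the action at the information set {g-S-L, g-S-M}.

7

Leader has 24 pure strategies: gLTB, gLTE, gLHB, gLHE, gRTB, gRTE, gRHB, gRHE, gMTB, gMTE, gMHB, gMHE, fLTB, fLTE, fLHB, fLHE, fRTB, fRTE, fRHB, fRHE, fMTB, fMTE, fMHB, fMHE. Columns: S/Mid, S/Hi, W/Mid, W/Hi, N/Mid, N/Hi.
{gLTB} → row (6,5) (8,7) (0,4) (0,4) (8,4) (8,4)
{gLTE} → row (6,5) (2,1) (0,4) (0,4) (8,4) (8,4)
{gLHB} → row (1,2) (8,7) (0,4) (0,4) (8,4) (8,4)
{gLHE} → row (1,2) (2,1) (0,4) (0,4) (8,4) (8,4)
{gRTB, gRTE, gRHB, gRHE} → row (0,4) (0,4) (0,4) (0,4) (8,4) (8,4)
{gMTB, gMTE, gMHB, gMHE} → row (3,2) (1,0) (0,4) (0,4) (8,4) (8,4)
{fLTB, fLTE, fLHB, fLHE, fRTB, fRTE, fRHB, fRHE, fMTB, fMTE, fMHB, fMHE} → row (0,8) (0,8) (0,8) (0,8) (0,8) (0,8)
That's 7 distinct rows out of 24 strategies.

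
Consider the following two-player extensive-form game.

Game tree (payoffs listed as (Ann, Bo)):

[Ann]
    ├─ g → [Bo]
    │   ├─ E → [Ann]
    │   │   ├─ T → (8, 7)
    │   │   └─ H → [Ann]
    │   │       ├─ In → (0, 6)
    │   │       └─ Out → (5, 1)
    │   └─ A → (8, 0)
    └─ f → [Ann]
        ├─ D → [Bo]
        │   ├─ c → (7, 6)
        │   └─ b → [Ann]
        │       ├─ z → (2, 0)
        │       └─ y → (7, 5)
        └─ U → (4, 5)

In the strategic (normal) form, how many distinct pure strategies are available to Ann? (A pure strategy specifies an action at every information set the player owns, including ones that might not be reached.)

Ann owns the root with actions {g, f} — two choices.
Ann owns the node after f with actions {D, U} — two choices.
Ann owns the node after g-E with actions {T, H} — two choices.
Ann owns the node after g-E-H with actions {In, Out} — two choices.
Ann owns the node after f-D-b with actions {z, y} — two choices.
A pure strategy fixes one action at each information set independently, so the count is the product 2 × 2 × 2 × 2 × 2 = 32.

32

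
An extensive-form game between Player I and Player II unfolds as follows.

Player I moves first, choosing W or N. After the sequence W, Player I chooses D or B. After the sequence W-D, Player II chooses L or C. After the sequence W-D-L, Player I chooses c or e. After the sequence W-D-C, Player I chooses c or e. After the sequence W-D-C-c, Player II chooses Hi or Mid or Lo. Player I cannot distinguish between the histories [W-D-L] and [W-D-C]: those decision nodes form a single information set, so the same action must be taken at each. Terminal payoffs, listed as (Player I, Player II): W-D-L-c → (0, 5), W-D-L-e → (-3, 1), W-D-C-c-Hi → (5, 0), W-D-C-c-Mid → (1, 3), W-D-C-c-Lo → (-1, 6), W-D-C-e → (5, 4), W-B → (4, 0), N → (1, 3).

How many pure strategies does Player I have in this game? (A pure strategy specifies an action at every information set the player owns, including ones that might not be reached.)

8

Player I owns the root with actions {W, N} — two choices.
Player I owns the node after W with actions {D, B} — two choices.
Player I owns the information set {W-D-L, W-D-C} with actions {c, e} — two choices.
A pure strategy fixes one action at each information set independently, so the count is the product 2 × 2 × 2 = 8.
(For reference, Player II has 6 pure strategies, giving a 8×6 normal-form matrix.)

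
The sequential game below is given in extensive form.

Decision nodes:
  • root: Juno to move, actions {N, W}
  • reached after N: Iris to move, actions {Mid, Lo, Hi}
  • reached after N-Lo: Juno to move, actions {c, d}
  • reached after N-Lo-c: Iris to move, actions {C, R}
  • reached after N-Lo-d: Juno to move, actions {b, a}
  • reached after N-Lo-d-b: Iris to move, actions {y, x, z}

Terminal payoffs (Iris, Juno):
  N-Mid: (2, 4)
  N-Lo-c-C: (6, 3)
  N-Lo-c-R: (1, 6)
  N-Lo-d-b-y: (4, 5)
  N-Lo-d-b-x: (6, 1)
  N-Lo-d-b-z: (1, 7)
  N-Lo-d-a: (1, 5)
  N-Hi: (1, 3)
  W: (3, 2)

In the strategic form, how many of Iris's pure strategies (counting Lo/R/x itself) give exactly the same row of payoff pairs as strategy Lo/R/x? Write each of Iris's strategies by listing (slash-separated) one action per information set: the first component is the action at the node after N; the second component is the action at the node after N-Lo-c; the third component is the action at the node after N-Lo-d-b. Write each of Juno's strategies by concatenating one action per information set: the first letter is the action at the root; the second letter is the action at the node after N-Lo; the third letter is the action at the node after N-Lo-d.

Row for Lo/R/x (columns Ncb, Nca, Ndb, Nda, Wcb, Wca, Wdb, Wda): (1,6) (1,6) (6,1) (1,5) (3,2) (3,2) (3,2) (3,2).
Every one of Iris's information sets is on the play path for some reply by Juno when Iris follows Lo/R/x.
Changing the action at any of them therefore changes at least one column, so only Lo/R/x itself gives this row.

1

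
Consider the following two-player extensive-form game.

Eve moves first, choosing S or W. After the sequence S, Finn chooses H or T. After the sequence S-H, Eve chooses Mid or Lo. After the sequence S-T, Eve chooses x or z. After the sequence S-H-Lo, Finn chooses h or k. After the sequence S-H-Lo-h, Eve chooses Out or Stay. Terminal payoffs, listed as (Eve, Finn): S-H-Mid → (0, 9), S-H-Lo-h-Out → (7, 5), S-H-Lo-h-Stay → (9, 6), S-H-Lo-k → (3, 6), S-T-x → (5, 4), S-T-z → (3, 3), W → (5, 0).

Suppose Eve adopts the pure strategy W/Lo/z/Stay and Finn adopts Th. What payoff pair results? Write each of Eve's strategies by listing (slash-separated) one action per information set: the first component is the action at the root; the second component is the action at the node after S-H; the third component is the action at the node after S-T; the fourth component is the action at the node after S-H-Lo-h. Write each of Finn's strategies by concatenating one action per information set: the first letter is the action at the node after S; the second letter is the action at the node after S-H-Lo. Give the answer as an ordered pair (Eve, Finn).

Trace the play path from the root:
  Eve plays W
→ terminal payoff (5, 0).
(Eve's choice at the node after S-H is never reached on this path, so it doesn't affect the outcome.)

(5, 0)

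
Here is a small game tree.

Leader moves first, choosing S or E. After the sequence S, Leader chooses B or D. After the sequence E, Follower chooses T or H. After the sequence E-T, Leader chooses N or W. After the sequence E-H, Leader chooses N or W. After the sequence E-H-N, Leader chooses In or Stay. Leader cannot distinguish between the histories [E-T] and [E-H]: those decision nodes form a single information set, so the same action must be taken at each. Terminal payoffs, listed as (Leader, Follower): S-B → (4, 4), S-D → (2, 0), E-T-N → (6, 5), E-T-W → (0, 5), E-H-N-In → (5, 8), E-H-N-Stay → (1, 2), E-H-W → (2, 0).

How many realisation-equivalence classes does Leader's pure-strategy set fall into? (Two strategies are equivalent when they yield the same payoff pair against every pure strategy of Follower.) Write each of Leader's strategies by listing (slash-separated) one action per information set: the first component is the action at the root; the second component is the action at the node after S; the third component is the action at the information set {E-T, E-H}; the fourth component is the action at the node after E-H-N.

5

Leader has 16 pure strategies: S/B/N/In, S/B/N/Stay, S/B/W/In, S/B/W/Stay, S/D/N/In, S/D/N/Stay, S/D/W/In, S/D/W/Stay, E/B/N/In, E/B/N/Stay, E/B/W/In, E/B/W/Stay, E/D/N/In, E/D/N/Stay, E/D/W/In, E/D/W/Stay. Columns: T, H.
{S/B/N/In, S/B/N/Stay, S/B/W/In, S/B/W/Stay} → row (4,4) (4,4)
{S/D/N/In, S/D/N/Stay, S/D/W/In, S/D/W/Stay} → row (2,0) (2,0)
{E/B/N/In, E/D/N/In} → row (6,5) (5,8)
{E/B/N/Stay, E/D/N/Stay} → row (6,5) (1,2)
{E/B/W/In, E/B/W/Stay, E/D/W/In, E/D/W/Stay} → row (0,5) (2,0)
That's 5 distinct rows out of 16 strategies.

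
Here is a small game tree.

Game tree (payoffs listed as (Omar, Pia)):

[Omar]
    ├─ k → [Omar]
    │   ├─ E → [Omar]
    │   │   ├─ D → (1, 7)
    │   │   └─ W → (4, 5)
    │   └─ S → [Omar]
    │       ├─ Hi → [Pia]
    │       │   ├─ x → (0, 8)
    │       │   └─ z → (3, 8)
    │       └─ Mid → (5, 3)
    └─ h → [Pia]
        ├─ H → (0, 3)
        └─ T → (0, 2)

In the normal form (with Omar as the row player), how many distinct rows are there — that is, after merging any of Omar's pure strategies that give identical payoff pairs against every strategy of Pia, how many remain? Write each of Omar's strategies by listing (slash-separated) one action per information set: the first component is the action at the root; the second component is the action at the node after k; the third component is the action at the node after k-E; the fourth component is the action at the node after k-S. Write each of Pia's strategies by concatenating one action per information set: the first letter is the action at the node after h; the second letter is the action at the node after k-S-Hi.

5

Omar has 16 pure strategies: k/E/D/Hi, k/E/D/Mid, k/E/W/Hi, k/E/W/Mid, k/S/D/Hi, k/S/D/Mid, k/S/W/Hi, k/S/W/Mid, h/E/D/Hi, h/E/D/Mid, h/E/W/Hi, h/E/W/Mid, h/S/D/Hi, h/S/D/Mid, h/S/W/Hi, h/S/W/Mid. Columns: Hx, Hz, Tx, Tz.
{k/E/D/Hi, k/E/D/Mid} → row (1,7) (1,7) (1,7) (1,7)
{k/E/W/Hi, k/E/W/Mid} → row (4,5) (4,5) (4,5) (4,5)
{k/S/D/Hi, k/S/W/Hi} → row (0,8) (3,8) (0,8) (3,8)
{k/S/D/Mid, k/S/W/Mid} → row (5,3) (5,3) (5,3) (5,3)
{h/E/D/Hi, h/E/D/Mid, h/E/W/Hi, h/E/W/Mid, h/S/D/Hi, h/S/D/Mid, h/S/W/Hi, h/S/W/Mid} → row (0,3) (0,3) (0,2) (0,2)
That's 5 distinct rows out of 16 strategies.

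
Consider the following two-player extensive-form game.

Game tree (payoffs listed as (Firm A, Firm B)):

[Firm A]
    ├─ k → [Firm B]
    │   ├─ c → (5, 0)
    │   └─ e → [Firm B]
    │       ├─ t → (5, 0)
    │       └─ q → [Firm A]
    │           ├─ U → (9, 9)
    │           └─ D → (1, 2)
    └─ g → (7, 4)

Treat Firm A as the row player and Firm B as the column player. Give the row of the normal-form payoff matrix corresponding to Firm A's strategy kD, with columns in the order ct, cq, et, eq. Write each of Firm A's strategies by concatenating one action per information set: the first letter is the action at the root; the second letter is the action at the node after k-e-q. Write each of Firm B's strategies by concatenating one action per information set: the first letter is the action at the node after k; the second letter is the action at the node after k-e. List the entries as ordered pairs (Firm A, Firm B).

vs ct: Firm A plays k → Firm B plays c at [k] → (5, 0)
vs cq: Firm A plays k → Firm B plays c at [k] → (5, 0)
vs et: Firm A plays k → Firm B plays e at [k] → Firm B plays t at [k-e] → (5, 0)
vs eq: Firm A plays k → Firm B plays e at [k] → Firm B plays q at [k-e] → Firm A plays D at [k-e-q] → (1, 2)

(5,0) (5,0) (5,0) (1,2)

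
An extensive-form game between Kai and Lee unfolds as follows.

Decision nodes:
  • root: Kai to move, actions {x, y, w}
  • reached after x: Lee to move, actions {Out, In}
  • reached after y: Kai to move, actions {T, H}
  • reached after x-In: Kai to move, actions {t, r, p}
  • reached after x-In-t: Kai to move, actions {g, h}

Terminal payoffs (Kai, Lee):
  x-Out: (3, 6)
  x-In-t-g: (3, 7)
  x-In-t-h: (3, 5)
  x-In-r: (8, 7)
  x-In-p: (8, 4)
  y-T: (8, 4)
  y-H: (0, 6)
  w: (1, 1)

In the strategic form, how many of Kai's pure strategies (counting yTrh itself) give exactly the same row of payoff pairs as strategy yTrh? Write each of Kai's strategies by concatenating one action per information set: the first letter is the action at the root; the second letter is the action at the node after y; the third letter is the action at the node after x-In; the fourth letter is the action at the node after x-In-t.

Row for yTrh (columns Out, In): (8,4) (8,4).
Under yTrh, Kai's choice at the node after x-In and at the node after x-In-t can never be reached regardless of what Lee does, so varying those choices leaves every outcome unchanged.
Holding the reachable choices fixed and varying the unreachable ones freely already gives 3 × 2 = 6 equivalent strategies.
No other strategy reproduces this row, so those 6 are the full class: yTtg, yTth, yTrg, yTrh, yTpg, yTph.

6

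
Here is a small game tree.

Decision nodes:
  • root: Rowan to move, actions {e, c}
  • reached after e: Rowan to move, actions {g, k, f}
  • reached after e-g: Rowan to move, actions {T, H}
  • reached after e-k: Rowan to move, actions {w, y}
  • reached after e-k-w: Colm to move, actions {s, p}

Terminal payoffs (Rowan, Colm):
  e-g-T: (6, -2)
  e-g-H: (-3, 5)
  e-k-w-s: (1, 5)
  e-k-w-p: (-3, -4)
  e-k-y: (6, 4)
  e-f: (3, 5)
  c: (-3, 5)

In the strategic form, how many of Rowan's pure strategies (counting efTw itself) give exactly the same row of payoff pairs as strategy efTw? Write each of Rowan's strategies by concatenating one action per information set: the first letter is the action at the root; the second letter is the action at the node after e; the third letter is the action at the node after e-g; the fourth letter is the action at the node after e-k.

4

Row for efTw (columns s, p): (3,5) (3,5).
Under efTw, Rowan's choice at the node after e-g and at the node after e-k can never be reached regardless of what Colm does, so varying those choices leaves every outcome unchanged.
Holding the reachable choices fixed and varying the unreachable ones freely already gives 2 × 2 = 4 equivalent strategies.
No other strategy reproduces this row, so those 4 are the full class: efTw, efTy, efHw, efHy.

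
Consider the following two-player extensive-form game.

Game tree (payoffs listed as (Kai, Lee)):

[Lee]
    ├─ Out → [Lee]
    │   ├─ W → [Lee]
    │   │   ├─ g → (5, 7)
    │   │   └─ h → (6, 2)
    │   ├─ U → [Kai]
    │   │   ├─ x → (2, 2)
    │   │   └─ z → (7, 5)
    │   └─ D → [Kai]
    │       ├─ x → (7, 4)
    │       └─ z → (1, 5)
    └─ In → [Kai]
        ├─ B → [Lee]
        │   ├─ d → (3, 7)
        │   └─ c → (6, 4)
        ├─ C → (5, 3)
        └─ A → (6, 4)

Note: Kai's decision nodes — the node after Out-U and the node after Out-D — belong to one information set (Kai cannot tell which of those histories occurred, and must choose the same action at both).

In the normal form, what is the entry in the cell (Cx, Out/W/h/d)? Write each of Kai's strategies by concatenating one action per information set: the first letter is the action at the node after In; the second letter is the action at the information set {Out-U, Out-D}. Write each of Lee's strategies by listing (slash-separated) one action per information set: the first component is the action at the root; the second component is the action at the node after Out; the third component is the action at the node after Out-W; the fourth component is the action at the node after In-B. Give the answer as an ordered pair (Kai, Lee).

Trace the play path from the root:
  Lee plays Out
  Lee plays W at [Out]
  Lee plays h at [Out-W]
→ terminal payoff (6, 2).
(Kai's choice at the node after In is never reached on this path, so it doesn't affect the outcome.)

(6, 2)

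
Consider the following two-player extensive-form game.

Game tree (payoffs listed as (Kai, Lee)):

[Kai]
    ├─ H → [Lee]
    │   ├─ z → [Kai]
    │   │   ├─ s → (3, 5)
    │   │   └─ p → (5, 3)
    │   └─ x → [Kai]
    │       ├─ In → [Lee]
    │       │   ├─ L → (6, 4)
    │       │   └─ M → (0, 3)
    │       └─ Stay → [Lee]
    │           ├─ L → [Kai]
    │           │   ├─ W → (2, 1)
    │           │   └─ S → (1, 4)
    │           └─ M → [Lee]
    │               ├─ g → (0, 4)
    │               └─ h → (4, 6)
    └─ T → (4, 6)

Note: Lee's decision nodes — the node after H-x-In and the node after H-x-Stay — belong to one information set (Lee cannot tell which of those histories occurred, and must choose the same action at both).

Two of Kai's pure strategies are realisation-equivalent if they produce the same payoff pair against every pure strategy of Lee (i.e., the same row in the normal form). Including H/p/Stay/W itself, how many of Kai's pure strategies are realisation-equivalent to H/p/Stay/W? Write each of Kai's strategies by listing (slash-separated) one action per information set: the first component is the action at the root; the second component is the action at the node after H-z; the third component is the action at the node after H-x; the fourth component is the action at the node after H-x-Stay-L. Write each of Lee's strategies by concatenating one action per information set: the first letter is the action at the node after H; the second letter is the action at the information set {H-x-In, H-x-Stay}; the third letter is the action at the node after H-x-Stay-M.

Row for H/p/Stay/W (columns zLg, zLh, zMg, zMh, xLg, xLh, xMg, xMh): (5,3) (5,3) (5,3) (5,3) (2,1) (2,1) (0,4) (4,6).
Every one of Kai's information sets is on the play path for some reply by Lee when Kai follows H/p/Stay/W.
Changing the action at any of them therefore changes at least one column, so only H/p/Stay/W itself gives this row.

1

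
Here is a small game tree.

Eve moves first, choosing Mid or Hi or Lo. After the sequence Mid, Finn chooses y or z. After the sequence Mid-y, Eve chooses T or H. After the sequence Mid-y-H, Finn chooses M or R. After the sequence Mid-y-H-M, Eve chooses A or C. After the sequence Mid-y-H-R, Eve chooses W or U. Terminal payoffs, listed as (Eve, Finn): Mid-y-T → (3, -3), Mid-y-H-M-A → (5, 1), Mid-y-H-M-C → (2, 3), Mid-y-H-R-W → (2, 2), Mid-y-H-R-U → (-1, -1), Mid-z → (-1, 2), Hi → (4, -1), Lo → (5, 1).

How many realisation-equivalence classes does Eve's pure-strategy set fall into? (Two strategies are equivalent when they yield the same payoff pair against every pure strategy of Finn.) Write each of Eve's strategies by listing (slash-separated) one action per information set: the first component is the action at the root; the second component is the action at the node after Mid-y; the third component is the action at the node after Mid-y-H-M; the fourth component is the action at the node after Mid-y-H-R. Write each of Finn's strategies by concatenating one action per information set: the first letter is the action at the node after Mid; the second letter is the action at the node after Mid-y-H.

Eve has 24 pure strategies: Mid/T/A/W, Mid/T/A/U, Mid/T/C/W, Mid/T/C/U, Mid/H/A/W, Mid/H/A/U, Mid/H/C/W, Mid/H/C/U, Hi/T/A/W, Hi/T/A/U, Hi/T/C/W, Hi/T/C/U, Hi/H/A/W, Hi/H/A/U, Hi/H/C/W, Hi/H/C/U, Lo/T/A/W, Lo/T/A/U, Lo/T/C/W, Lo/T/C/U, Lo/H/A/W, Lo/H/A/U, Lo/H/C/W, Lo/H/C/U. Columns: yM, yR, zM, zR.
{Mid/T/A/W, Mid/T/A/U, Mid/T/C/W, Mid/T/C/U} → row (3,-3) (3,-3) (-1,2) (-1,2)
{Mid/H/A/W} → row (5,1) (2,2) (-1,2) (-1,2)
{Mid/H/A/U} → row (5,1) (-1,-1) (-1,2) (-1,2)
{Mid/H/C/W} → row (2,3) (2,2) (-1,2) (-1,2)
{Mid/H/C/U} → row (2,3) (-1,-1) (-1,2) (-1,2)
{Hi/T/A/W, Hi/T/A/U, Hi/T/C/W, Hi/T/C/U, Hi/H/A/W, Hi/H/A/U, Hi/H/C/W, Hi/H/C/U} → row (4,-1) (4,-1) (4,-1) (4,-1)
{Lo/T/A/W, Lo/T/A/U, Lo/T/C/W, Lo/T/C/U, Lo/H/A/W, Lo/H/A/U, Lo/H/C/W, Lo/H/C/U} → row (5,1) (5,1) (5,1) (5,1)
That's 7 distinct rows out of 24 strategies.

7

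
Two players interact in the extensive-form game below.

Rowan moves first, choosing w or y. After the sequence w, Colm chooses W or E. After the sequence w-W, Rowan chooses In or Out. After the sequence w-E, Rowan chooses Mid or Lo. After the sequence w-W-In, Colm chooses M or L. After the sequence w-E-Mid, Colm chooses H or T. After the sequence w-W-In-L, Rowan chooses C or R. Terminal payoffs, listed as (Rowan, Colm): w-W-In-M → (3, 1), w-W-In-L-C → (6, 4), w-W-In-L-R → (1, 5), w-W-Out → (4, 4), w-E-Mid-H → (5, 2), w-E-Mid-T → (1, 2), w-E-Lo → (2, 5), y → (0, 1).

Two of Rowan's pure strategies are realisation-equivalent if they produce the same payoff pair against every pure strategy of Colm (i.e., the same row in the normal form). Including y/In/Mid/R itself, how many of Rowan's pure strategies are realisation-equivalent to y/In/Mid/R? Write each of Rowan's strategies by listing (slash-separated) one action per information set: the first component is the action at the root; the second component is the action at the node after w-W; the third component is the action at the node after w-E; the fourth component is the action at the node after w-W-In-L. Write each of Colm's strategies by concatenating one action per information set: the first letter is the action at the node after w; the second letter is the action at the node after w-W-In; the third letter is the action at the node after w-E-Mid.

Row for y/In/Mid/R (columns WMH, WMT, WLH, WLT, EMH, EMT, ELH, ELT): (0,1) (0,1) (0,1) (0,1) (0,1) (0,1) (0,1) (0,1).
Under y/In/Mid/R, Rowan's choice at the node after w-W and at the node after w-E and at the node after w-W-In-L can never be reached regardless of what Colm does, so varying those choices leaves every outcome unchanged.
Holding the reachable choices fixed and varying the unreachable ones freely already gives 2 × 2 × 2 = 8 equivalent strategies.
No other strategy reproduces this row, so those 8 are the full class: y/In/Mid/C, y/In/Mid/R, y/In/Lo/C, y/In/Lo/R, y/Out/Mid/C, y/Out/Mid/R, y/Out/Lo/C, y/Out/Lo/R.

8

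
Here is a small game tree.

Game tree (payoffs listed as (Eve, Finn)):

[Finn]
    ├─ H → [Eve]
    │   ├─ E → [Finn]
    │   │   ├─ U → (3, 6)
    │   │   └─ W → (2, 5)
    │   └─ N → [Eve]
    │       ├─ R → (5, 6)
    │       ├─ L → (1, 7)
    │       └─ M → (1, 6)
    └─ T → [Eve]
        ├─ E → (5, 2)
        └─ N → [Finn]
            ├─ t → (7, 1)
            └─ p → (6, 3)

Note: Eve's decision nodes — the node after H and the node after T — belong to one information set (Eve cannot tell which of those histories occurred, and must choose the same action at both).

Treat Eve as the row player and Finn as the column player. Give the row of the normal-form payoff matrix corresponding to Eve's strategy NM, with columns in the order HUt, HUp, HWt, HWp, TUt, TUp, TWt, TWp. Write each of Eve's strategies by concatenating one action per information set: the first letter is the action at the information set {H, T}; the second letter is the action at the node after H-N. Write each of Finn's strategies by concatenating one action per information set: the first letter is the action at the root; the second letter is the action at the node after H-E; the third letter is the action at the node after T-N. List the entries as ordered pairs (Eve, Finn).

vs HUt: Finn plays H → Eve plays N at [H] → Eve plays M at [H-N] → (1, 6)
vs HUp: Finn plays H → Eve plays N at [H] → Eve plays M at [H-N] → (1, 6)
vs HWt: Finn plays H → Eve plays N at [H] → Eve plays M at [H-N] → (1, 6)
vs HWp: Finn plays H → Eve plays N at [H] → Eve plays M at [H-N] → (1, 6)
vs TUt: Finn plays T → Eve plays N at [T] → Finn plays t at [T-N] → (7, 1)
vs TUp: Finn plays T → Eve plays N at [T] → Finn plays p at [T-N] → (6, 3)
vs TWt: Finn plays T → Eve plays N at [T] → Finn plays t at [T-N] → (7, 1)
vs TWp: Finn plays T → Eve plays N at [T] → Finn plays p at [T-N] → (6, 3)

(1,6) (1,6) (1,6) (1,6) (7,1) (6,3) (7,1) (6,3)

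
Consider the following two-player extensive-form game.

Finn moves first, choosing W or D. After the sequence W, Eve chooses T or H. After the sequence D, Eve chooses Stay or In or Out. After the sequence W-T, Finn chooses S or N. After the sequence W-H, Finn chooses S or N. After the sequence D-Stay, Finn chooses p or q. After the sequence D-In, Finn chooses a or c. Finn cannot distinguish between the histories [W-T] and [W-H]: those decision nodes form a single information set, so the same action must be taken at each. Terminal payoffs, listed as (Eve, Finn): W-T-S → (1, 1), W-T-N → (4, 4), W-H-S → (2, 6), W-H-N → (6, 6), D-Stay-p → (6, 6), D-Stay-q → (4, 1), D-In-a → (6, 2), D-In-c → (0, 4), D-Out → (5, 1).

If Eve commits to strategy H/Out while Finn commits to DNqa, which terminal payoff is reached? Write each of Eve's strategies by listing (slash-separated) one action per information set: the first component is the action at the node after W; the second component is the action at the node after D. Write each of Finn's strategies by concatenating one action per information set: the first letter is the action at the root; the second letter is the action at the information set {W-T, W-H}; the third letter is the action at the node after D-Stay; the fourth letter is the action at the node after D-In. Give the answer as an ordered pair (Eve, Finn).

Trace the play path from the root:
  Finn plays D
  Eve plays Out at [D]
→ terminal payoff (5, 1).
(Eve's choice at the node after W is never reached on this path, so it doesn't affect the outcome.)

(5, 1)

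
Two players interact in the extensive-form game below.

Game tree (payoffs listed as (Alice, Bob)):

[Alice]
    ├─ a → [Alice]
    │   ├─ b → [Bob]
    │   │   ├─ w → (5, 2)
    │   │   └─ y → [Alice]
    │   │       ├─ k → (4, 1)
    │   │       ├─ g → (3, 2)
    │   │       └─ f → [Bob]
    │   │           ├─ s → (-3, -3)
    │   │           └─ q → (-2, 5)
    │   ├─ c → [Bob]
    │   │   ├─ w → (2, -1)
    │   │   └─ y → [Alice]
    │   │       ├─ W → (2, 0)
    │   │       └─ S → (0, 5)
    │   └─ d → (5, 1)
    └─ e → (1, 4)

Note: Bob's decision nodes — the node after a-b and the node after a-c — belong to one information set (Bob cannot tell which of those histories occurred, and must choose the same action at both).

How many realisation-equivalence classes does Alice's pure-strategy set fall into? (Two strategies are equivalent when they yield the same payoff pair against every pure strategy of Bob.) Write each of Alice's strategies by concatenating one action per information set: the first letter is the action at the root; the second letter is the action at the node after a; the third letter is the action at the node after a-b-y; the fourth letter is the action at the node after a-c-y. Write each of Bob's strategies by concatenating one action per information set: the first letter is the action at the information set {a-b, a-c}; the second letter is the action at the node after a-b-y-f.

7

Alice has 36 pure strategies: abkW, abkS, abgW, abgS, abfW, abfS, ackW, ackS, acgW, acgS, acfW, acfS, adkW, adkS, adgW, adgS, adfW, adfS, ebkW, ebkS, ebgW, ebgS, ebfW, ebfS, eckW, eckS, ecgW, ecgS, ecfW, ecfS, edkW, edkS, edgW, edgS, edfW, edfS. Columns: ws, wq, ys, yq.
{abkW, abkS} → row (5,2) (5,2) (4,1) (4,1)
{abgW, abgS} → row (5,2) (5,2) (3,2) (3,2)
{abfW, abfS} → row (5,2) (5,2) (-3,-3) (-2,5)
{ackW, acgW, acfW} → row (2,-1) (2,-1) (2,0) (2,0)
{ackS, acgS, acfS} → row (2,-1) (2,-1) (0,5) (0,5)
{adkW, adkS, adgW, adgS, adfW, adfS} → row (5,1) (5,1) (5,1) (5,1)
{ebkW, ebkS, ebgW, ebgS, ebfW, ebfS, eckW, eckS, ecgW, ecgS, ecfW, ecfS, edkW, edkS, edgW, edgS, edfW, edfS} → row (1,4) (1,4) (1,4) (1,4)
That's 7 distinct rows out of 36 strategies.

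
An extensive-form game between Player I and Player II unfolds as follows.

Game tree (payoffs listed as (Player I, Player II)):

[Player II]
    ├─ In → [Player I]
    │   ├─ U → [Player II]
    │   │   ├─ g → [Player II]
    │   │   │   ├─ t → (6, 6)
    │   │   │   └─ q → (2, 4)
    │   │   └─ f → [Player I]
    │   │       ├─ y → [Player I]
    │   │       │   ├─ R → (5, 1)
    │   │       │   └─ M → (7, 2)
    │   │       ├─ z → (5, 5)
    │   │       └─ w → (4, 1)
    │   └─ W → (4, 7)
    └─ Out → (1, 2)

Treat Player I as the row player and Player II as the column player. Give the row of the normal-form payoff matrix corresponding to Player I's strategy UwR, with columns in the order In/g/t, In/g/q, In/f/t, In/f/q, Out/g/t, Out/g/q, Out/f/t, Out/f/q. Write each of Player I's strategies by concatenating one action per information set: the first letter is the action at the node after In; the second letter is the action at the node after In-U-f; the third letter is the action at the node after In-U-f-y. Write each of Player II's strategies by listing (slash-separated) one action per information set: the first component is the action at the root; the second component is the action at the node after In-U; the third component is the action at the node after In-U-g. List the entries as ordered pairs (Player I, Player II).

(6,6) (2,4) (4,1) (4,1) (1,2) (1,2) (1,2) (1,2)

vs In/g/t: Player II plays In → Player I plays U at [In] → Player II plays g at [In-U] → Player II plays t at [In-U-g] → (6, 6)
vs In/g/q: Player II plays In → Player I plays U at [In] → Player II plays g at [In-U] → Player II plays q at [In-U-g] → (2, 4)
vs In/f/t: Player II plays In → Player I plays U at [In] → Player II plays f at [In-U] → Player I plays w at [In-U-f] → (4, 1)
vs In/f/q: Player II plays In → Player I plays U at [In] → Player II plays f at [In-U] → Player I plays w at [In-U-f] → (4, 1)
vs Out/g/t: Player II plays Out → (1, 2)
vs Out/g/q: Player II plays Out → (1, 2)
vs Out/f/t: Player II plays Out → (1, 2)
vs Out/f/q: Player II plays Out → (1, 2)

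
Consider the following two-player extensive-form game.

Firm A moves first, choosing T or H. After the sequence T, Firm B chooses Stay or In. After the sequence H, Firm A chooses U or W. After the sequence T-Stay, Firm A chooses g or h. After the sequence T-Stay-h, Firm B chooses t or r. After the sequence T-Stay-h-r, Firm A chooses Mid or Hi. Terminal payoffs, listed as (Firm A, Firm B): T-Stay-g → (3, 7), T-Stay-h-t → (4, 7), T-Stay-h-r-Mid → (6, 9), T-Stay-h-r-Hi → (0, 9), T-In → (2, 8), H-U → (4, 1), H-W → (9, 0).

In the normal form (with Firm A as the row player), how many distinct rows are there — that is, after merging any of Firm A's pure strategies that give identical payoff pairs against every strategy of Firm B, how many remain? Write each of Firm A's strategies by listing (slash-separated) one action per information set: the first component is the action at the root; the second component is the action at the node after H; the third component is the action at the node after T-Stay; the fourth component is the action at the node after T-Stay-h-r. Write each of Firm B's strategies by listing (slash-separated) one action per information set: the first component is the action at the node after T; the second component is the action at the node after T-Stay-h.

Firm A has 16 pure strategies: T/U/g/Mid, T/U/g/Hi, T/U/h/Mid, T/U/h/Hi, T/W/g/Mid, T/W/g/Hi, T/W/h/Mid, T/W/h/Hi, H/U/g/Mid, H/U/g/Hi, H/U/h/Mid, H/U/h/Hi, H/W/g/Mid, H/W/g/Hi, H/W/h/Mid, H/W/h/Hi. Columns: Stay/t, Stay/r, In/t, In/r.
{T/U/g/Mid, T/U/g/Hi, T/W/g/Mid, T/W/g/Hi} → row (3,7) (3,7) (2,8) (2,8)
{T/U/h/Mid, T/W/h/Mid} → row (4,7) (6,9) (2,8) (2,8)
{T/U/h/Hi, T/W/h/Hi} → row (4,7) (0,9) (2,8) (2,8)
{H/U/g/Mid, H/U/g/Hi, H/U/h/Mid, H/U/h/Hi} → row (4,1) (4,1) (4,1) (4,1)
{H/W/g/Mid, H/W/g/Hi, H/W/h/Mid, H/W/h/Hi} → row (9,0) (9,0) (9,0) (9,0)
That's 5 distinct rows out of 16 strategies.

5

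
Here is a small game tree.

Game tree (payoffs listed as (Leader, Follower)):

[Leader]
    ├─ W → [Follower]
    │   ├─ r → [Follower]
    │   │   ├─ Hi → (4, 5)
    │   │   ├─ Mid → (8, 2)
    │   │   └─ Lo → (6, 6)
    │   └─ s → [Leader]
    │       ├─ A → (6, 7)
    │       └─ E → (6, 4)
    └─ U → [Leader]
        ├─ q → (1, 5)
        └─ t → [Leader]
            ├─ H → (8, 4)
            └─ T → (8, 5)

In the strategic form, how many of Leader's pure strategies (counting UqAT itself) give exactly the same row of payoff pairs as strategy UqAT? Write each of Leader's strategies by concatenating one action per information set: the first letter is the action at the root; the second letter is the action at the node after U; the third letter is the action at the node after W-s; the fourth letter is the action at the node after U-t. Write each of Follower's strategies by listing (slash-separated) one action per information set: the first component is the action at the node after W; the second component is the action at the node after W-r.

4

Row for UqAT (columns r/Hi, r/Mid, r/Lo, s/Hi, s/Mid, s/Lo): (1,5) (1,5) (1,5) (1,5) (1,5) (1,5).
Under UqAT, Leader's choice at the node after W-s and at the node after U-t can never be reached regardless of what Follower does, so varying those choices leaves every outcome unchanged.
Holding the reachable choices fixed and varying the unreachable ones freely already gives 2 × 2 = 4 equivalent strategies.
No other strategy reproduces this row, so those 4 are the full class: UqAH, UqAT, UqEH, UqET.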